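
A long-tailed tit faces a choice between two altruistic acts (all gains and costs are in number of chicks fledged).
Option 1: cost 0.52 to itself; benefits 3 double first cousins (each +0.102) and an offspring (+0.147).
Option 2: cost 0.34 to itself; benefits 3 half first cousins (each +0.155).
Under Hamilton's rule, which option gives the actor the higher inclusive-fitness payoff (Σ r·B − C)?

Option 1: r to a double first cousin = 0.25.
Option 1: r to an offspring = 0.5.
Option 1: Σ r·B − C = (3·0.25·0.102 + 1·0.5·0.147) − 0.52 = -0.37.
Option 2: r to a half first cousin = 0.0625.
Option 2: Σ r·B − C = (3·0.0625·0.155) − 0.34 = -0.3109375.
Option 2 has the higher net inclusive-fitness payoff.

Option 2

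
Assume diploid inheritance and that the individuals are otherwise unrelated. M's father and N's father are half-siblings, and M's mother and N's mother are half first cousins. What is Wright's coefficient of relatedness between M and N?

With two independent routes of shared ancestry, r is the sum of the two contributions.
M and N are related in two ways: half first cousins through their fathers (r = 1/16) and half second cousins through their mothers (r = 1/64).
r = 1/16 + 1/64 = 0.078125.

0.078125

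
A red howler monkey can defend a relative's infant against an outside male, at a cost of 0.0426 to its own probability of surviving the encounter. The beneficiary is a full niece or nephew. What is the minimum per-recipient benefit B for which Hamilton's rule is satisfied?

0.1704

r to a full niece or nephew = 1/4 (full aunt/uncle↔niece/nephew: two paths of length 3 through the shared grandparent pair: r = 2·(1/2)^3 = 1/4).
Hamilton's rule with n recipients of equal r: n·r·B > C, so B > C/(n·r) = 0.0426/(1·0.25) = 0.1704.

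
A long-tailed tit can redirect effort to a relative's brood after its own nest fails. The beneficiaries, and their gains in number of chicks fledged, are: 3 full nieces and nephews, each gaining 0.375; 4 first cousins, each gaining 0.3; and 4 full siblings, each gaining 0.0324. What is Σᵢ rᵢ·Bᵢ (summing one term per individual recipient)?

0.49605

r to a full niece or nephew = 0.25 (full aunt/uncle↔niece/nephew: two paths of length 3 through the shared grandparent pair: r = 2·(1/2)^3 = 1/4).
r to a first cousin = 0.125 (first cousins share one grandparent pair — two paths of length 4: r = 2·(1/2)^4 = 1/8).
r to a full sibling = 0.5 (full sibs share both parents — two paths of length 2: r = 2·(1/2)^2 = 1/2).
Summing one r·B term per recipient: 3·0.25·0.375 + 4·0.125·0.3 + 4·0.5·0.0324 = 0.49605.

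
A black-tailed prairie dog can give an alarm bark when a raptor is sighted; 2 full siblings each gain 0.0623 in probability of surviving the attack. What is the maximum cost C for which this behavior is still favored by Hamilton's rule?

0.0623

r to a full sibling = 1/2 (full sibs share both parents — two paths of length 2: r = 2·(1/2)^2 = 1/2).
Hamilton's rule: n·r·B > C, so the trait is favored while C < n·r·B = 2·0.5·0.0623 = 0.0623.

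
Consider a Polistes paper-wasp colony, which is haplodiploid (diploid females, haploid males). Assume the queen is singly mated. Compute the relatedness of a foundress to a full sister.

0.75

Haplodiploid full sisters inherit their father's entire haploid genome identically (contributing 1/2) and on average half of their mother's contribution (1/2 · 1/2 = 1/4); r = 1/2 + 1/4 = 3/4.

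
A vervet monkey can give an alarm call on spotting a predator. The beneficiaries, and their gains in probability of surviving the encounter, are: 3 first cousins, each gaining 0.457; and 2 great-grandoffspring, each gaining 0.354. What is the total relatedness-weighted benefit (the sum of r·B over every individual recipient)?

r to a first cousin = 1/8 (first cousins share one grandparent pair — two paths of length 4: r = 2·(1/2)^4 = 1/8).
r to a great-grandoffspring = 0.125 (three parent–offspring links: r = (1/2)^3 = 1/8).
Summing one r·B term per recipient: 3·0.125·0.457 + 2·0.125·0.354 = 0.259875.

0.259875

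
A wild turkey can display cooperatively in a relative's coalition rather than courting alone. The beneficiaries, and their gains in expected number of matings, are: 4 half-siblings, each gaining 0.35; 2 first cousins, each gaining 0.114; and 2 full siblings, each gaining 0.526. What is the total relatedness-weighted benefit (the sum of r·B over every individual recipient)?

r to a half-sibling = 0.25 (half-sibs share one parent — one path of length 2: r = (1/2)^2 = 1/4).
r to a first cousin = 1/8 (first cousins share one grandparent pair — two paths of length 4: r = 2·(1/2)^4 = 1/8).
r to a full sibling = 1/2 (full sibs share both parents — two paths of length 2: r = 2·(1/2)^2 = 1/2).
Summing one r·B term per recipient: 4·0.25·0.35 + 2·0.125·0.114 + 2·0.5·0.526 = 0.9045.

0.9045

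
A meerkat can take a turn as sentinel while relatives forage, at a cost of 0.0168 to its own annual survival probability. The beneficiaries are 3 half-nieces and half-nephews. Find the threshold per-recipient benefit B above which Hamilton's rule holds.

0.0448

r to a half-niece or half-nephew = 1/8 (half-aunt/uncle↔niece/nephew: one path of length 3: r = (1/2)^3 = 1/8).
Hamilton's rule with n recipients of equal r: n·r·B > C, so B > C/(n·r) = 0.0168/(3·0.125) = 0.0448.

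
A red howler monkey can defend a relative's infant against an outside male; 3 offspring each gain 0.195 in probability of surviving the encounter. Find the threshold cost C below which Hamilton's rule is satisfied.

r to an offspring = 0.5 (one parent–offspring link: r = (1/2)^1 = 1/2).
Hamilton's rule: n·r·B > C, so the trait is favored while C < n·r·B = 3·0.5·0.195 = 0.2925.

0.2925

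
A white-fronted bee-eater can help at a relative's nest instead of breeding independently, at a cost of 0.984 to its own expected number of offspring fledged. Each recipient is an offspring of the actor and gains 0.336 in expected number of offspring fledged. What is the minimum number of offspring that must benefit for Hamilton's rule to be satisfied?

6

r to an offspring = 1/2 (one parent–offspring link: r = (1/2)^1 = 1/2).
Hamilton's rule: n·r·B > C  ⇒  n > C/(r·B) = 0.984/(0.5·0.336) = 5.857.
The smallest integer exceeding 5.857 is 6.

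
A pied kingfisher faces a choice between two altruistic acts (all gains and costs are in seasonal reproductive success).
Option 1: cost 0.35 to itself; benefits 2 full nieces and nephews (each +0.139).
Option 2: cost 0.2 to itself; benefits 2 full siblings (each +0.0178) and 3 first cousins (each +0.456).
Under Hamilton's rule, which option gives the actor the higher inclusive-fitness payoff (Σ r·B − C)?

Option 1: r to a full niece or nephew = 0.25.
Option 1: Σ r·B − C = (2·0.25·0.139) − 0.35 = -0.2805.
Option 2: r to a full sibling = 0.5.
Option 2: r to a first cousin = 0.125.
Option 2: Σ r·B − C = (2·0.5·0.0178 + 3·0.125·0.456) − 0.2 = -0.0112.
Option 2 has the higher net inclusive-fitness payoff.

Option 2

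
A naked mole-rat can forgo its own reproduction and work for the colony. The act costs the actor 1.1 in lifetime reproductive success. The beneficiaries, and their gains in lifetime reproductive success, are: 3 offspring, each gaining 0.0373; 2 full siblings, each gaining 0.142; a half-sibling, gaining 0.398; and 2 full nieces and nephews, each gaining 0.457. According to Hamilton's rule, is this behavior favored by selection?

No

Hamilton's rule: the trait is favored when the sum of r·B over every recipient exceeds the actor's cost C.
r to an offspring = 1/2 (one parent–offspring link: r = (1/2)^1 = 1/2).
r to a full sibling = 0.5 (full sibs share both parents — two paths of length 2: r = 2·(1/2)^2 = 1/2).
r to a half-sibling = 0.25 (half-sibs share one parent — one path of length 2: r = (1/2)^2 = 1/4).
r to a full niece or nephew = 1/4 (full aunt/uncle↔niece/nephew: two paths of length 3 through the shared grandparent pair: r = 2·(1/2)^3 = 1/4).
Summing one r·B term per recipient: 3·0.5·0.0373 + 2·0.5·0.142 + 1·0.25·0.398 + 2·0.25·0.457 = 0.52595.
0.52595 < 1.1: the indirect benefit is less than the cost.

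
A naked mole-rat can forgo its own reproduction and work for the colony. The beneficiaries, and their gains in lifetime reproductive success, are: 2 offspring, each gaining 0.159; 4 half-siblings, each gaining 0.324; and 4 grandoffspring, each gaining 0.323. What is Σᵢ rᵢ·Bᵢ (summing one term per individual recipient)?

r to an offspring = 0.5 (one parent–offspring link: r = (1/2)^1 = 1/2).
r to a half-sibling = 1/4 (half-sibs share one parent — one path of length 2: r = (1/2)^2 = 1/4).
r to a grandoffspring = 1/4 (two parent–offspring links: r = (1/2)^2 = 1/4).
Summing one r·B term per recipient: 2·0.5·0.159 + 4·0.25·0.324 + 4·0.25·0.323 = 0.806.

0.806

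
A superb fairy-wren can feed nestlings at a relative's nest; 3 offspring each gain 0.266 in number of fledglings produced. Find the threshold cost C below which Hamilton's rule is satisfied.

r to an offspring = 1/2 (one parent–offspring link: r = (1/2)^1 = 1/2).
Hamilton's rule: n·r·B > C, so the trait is favored while C < n·r·B = 3·0.5·0.266 = 0.399.

0.399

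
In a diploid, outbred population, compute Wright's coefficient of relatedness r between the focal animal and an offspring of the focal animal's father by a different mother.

0.25

Each parent–offspring link contributes a factor of 1/2, and independent paths through distinct common ancestors add.
Half-sibs share one parent — one path of length 2: r = (1/2)^2 = 1/4.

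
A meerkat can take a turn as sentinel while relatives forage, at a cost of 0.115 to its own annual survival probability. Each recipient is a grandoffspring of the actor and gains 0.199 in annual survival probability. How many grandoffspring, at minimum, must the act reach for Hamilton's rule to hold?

3

r to a grandoffspring = 1/4 (two parent–offspring links: r = (1/2)^2 = 1/4).
Hamilton's rule: n·r·B > C  ⇒  n > C/(r·B) = 0.115/(0.25·0.199) = 2.312.
The smallest integer exceeding 2.312 is 3.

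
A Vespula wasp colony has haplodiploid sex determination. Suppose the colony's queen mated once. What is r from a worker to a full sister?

Haplodiploid full sisters inherit their father's entire haploid genome identically (contributing 1/2) and on average half of their mother's contribution (1/2 · 1/2 = 1/4); r = 1/2 + 1/4 = 3/4.

0.75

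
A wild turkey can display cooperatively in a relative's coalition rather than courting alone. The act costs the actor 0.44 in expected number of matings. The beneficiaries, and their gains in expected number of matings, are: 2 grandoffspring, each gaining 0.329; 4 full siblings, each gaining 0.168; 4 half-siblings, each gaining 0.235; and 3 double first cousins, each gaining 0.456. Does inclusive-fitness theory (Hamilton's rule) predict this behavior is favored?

Hamilton's rule: the trait is favored when the sum of r·B over every recipient exceeds the actor's cost C.
r to a grandoffspring = 0.25 (two parent–offspring links: r = (1/2)^2 = 1/4).
r to a full sibling = 1/2 (full sibs share both parents — two paths of length 2: r = 2·(1/2)^2 = 1/2).
r to a half-sibling = 0.25 (half-sibs share one parent — one path of length 2: r = (1/2)^2 = 1/4).
r to a double first cousin = 0.25 (double first cousins share both grandparent pairs — four paths of length 4: r = 4·(1/2)^4 = 1/4).
Summing one r·B term per recipient: 2·0.25·0.329 + 4·0.5·0.168 + 4·0.25·0.235 + 3·0.25·0.456 = 1.0775.
1.0775 > 0.44: the indirect benefit exceeds the cost.

Yes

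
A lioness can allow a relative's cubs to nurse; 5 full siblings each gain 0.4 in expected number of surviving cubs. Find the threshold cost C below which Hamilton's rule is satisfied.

r to a full sibling = 1/2 (full sibs share both parents — two paths of length 2: r = 2·(1/2)^2 = 1/2).
Hamilton's rule: n·r·B > C, so the trait is favored while C < n·r·B = 5·0.5·0.4 = 1.

1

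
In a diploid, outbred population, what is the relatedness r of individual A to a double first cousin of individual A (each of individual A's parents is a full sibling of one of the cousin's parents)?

0.25

Each parent–offspring link contributes a factor of 1/2, and independent paths through distinct common ancestors add.
Double first cousins share both grandparent pairs — four paths of length 4: r = 4·(1/2)^4 = 1/4.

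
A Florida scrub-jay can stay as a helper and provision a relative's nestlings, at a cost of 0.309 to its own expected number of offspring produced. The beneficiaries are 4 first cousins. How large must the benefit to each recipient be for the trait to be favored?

r to a first cousin = 1/8 (first cousins share one grandparent pair — two paths of length 4: r = 2·(1/2)^4 = 1/8).
Hamilton's rule with n recipients of equal r: n·r·B > C, so B > C/(n·r) = 0.309/(4·0.125) = 0.618.

0.618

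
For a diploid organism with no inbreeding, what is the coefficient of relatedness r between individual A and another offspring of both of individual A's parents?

0.5

Each parent–offspring link contributes a factor of 1/2, and independent paths through distinct common ancestors add.
Full sibs share both parents — two paths of length 2: r = 2·(1/2)^2 = 1/2.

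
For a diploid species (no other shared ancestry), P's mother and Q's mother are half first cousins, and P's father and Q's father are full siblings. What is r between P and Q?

0.140625

Independent pedigree routes through distinct common ancestors add.
P and Q are related in two ways: half second cousins through their mothers (r = 1/64) and first cousins through their fathers (r = 1/8).
r = 1/64 + 1/8 = 9/64 = 0.140625.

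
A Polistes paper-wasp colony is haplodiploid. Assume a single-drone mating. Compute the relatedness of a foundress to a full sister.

0.75

Haplodiploid full sisters inherit their father's entire haploid genome identically (contributing 1/2) and on average half of their mother's contribution (1/2 · 1/2 = 1/4); r = 1/2 + 1/4 = 3/4.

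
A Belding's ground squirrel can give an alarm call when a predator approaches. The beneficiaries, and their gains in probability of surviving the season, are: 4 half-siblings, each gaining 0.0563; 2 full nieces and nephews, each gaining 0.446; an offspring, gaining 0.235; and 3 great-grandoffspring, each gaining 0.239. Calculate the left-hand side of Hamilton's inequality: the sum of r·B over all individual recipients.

0.486425

r to a half-sibling = 0.25 (half-sibs share one parent — one path of length 2: r = (1/2)^2 = 1/4).
r to a full niece or nephew = 1/4 (full aunt/uncle↔niece/nephew: two paths of length 3 through the shared grandparent pair: r = 2·(1/2)^3 = 1/4).
r to an offspring = 0.5 (one parent–offspring link: r = (1/2)^1 = 1/2).
r to a great-grandoffspring = 0.125 (three parent–offspring links: r = (1/2)^3 = 1/8).
Summing one r·B term per recipient: 4·0.25·0.0563 + 2·0.25·0.446 + 1·0.5·0.235 + 3·0.125·0.239 = 0.486425.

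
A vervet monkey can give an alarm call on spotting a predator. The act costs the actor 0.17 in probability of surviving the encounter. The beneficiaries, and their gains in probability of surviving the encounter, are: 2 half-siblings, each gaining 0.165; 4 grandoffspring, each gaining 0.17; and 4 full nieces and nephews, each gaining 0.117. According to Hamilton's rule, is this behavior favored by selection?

Yes

Hamilton's rule: the trait is favored when the sum of r·B over every recipient exceeds the actor's cost C.
r to a half-sibling = 0.25 (half-sibs share one parent — one path of length 2: r = (1/2)^2 = 1/4).
r to a grandoffspring = 1/4 (two parent–offspring links: r = (1/2)^2 = 1/4).
r to a full niece or nephew = 1/4 (full aunt/uncle↔niece/nephew: two paths of length 3 through the shared grandparent pair: r = 2·(1/2)^3 = 1/4).
Summing one r·B term per recipient: 2·0.25·0.165 + 4·0.25·0.17 + 4·0.25·0.117 = 0.3695.
0.3695 > 0.17: the indirect benefit exceeds the cost.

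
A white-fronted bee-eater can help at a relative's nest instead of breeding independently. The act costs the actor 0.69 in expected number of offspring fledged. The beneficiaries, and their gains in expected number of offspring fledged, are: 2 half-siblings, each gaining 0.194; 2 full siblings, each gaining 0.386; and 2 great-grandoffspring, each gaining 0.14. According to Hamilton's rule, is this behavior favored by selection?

No

Hamilton's rule: the trait is favored when the sum of r·B over every recipient exceeds the actor's cost C.
r to a half-sibling = 1/4 (half-sibs share one parent — one path of length 2: r = (1/2)^2 = 1/4).
r to a full sibling = 0.5 (full sibs share both parents — two paths of length 2: r = 2·(1/2)^2 = 1/2).
r to a great-grandoffspring = 0.125 (three parent–offspring links: r = (1/2)^3 = 1/8).
Summing one r·B term per recipient: 2·0.25·0.194 + 2·0.5·0.386 + 2·0.125·0.14 = 0.518.
0.518 < 0.69: the indirect benefit is less than the cost.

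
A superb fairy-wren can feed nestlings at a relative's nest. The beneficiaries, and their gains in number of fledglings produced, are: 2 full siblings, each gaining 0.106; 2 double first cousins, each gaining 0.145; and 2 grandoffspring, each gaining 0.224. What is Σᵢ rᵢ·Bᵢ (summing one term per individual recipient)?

0.2905

r to a full sibling = 1/2 (full sibs share both parents — two paths of length 2: r = 2·(1/2)^2 = 1/2).
r to a double first cousin = 0.25 (double first cousins share both grandparent pairs — four paths of length 4: r = 4·(1/2)^4 = 1/4).
r to a grandoffspring = 1/4 (two parent–offspring links: r = (1/2)^2 = 1/4).
Summing one r·B term per recipient: 2·0.5·0.106 + 2·0.25·0.145 + 2·0.25·0.224 = 0.2905.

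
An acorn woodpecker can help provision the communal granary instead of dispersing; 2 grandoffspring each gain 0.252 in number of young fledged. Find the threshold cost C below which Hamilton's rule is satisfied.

r to a grandoffspring = 0.25 (two parent–offspring links: r = (1/2)^2 = 1/4).
Hamilton's rule: n·r·B > C, so the trait is favored while C < n·r·B = 2·0.25·0.252 = 0.126.

0.126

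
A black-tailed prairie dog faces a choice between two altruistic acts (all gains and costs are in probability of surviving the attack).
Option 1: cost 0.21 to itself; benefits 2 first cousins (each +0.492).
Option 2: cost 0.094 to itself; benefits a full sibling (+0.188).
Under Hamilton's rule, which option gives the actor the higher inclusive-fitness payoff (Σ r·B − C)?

Option 2

Option 1: r to a first cousin = 0.125.
Option 1: Σ r·B − C = (2·0.125·0.492) − 0.21 = -0.087.
Option 2: r to a full sibling = 0.5.
Option 2: Σ r·B − C = (1·0.5·0.188) − 0.094 = 0.
Option 2 has the higher net inclusive-fitness payoff.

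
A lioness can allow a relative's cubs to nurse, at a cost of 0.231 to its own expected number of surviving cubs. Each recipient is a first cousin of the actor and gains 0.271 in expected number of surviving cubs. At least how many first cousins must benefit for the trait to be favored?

7

r to a first cousin = 1/8 (first cousins share one grandparent pair — two paths of length 4: r = 2·(1/2)^4 = 1/8).
Hamilton's rule: n·r·B > C  ⇒  n > C/(r·B) = 0.231/(0.125·0.271) = 6.819.
The smallest integer exceeding 6.819 is 7.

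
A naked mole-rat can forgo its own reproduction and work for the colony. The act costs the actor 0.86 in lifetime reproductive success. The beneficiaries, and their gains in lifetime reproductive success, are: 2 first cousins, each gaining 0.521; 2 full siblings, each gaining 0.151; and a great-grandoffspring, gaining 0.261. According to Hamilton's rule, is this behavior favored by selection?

No

Hamilton's rule: the trait is favored when the sum of r·B over every recipient exceeds the actor's cost C.
r to a first cousin = 1/8 (first cousins share one grandparent pair — two paths of length 4: r = 2·(1/2)^4 = 1/8).
r to a full sibling = 1/2 (full sibs share both parents — two paths of length 2: r = 2·(1/2)^2 = 1/2).
r to a great-grandoffspring = 0.125 (three parent–offspring links: r = (1/2)^3 = 1/8).
Summing one r·B term per recipient: 2·0.125·0.521 + 2·0.5·0.151 + 1·0.125·0.261 = 0.313875.
0.313875 < 0.86: the indirect benefit is less than the cost.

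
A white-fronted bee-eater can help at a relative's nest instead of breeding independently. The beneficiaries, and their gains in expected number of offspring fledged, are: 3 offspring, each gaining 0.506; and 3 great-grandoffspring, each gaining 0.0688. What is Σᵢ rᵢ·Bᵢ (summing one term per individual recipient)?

r to an offspring = 1/2 (one parent–offspring link: r = (1/2)^1 = 1/2).
r to a great-grandoffspring = 1/8 (three parent–offspring links: r = (1/2)^3 = 1/8).
Summing one r·B term per recipient: 3·0.5·0.506 + 3·0.125·0.0688 = 0.7848.

0.7848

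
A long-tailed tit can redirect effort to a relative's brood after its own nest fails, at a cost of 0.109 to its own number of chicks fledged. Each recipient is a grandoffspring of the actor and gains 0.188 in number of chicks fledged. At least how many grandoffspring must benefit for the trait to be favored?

3

r to a grandoffspring = 1/4 (two parent–offspring links: r = (1/2)^2 = 1/4).
Hamilton's rule: n·r·B > C  ⇒  n > C/(r·B) = 0.109/(0.25·0.188) = 2.319.
The smallest integer exceeding 2.319 is 3.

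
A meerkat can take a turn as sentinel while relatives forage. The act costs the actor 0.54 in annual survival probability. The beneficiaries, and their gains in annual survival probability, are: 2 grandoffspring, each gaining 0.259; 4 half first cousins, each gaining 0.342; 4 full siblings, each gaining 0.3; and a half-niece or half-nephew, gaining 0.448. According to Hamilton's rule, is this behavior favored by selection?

Hamilton's rule: the trait is favored when the sum of r·B over every recipient exceeds the actor's cost C.
r to a grandoffspring = 1/4 (two parent–offspring links: r = (1/2)^2 = 1/4).
r to a half first cousin = 1/16 (half first cousins share one grandparent — one path of length 4: r = (1/2)^4 = 1/16).
r to a full sibling = 1/2 (full sibs share both parents — two paths of length 2: r = 2·(1/2)^2 = 1/2).
r to a half-niece or half-nephew = 1/8 (half-aunt/uncle↔niece/nephew: one path of length 3: r = (1/2)^3 = 1/8).
Summing one r·B term per recipient: 2·0.25·0.259 + 4·0.0625·0.342 + 4·0.5·0.3 + 1·0.125·0.448 = 0.871.
0.871 > 0.54: the indirect benefit exceeds the cost.

Yes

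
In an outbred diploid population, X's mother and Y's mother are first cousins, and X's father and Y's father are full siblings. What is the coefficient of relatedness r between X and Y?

0.15625

Wright's path rule: contributions from independent ancestry routes add.
X and Y are related in two ways: second cousins through their mothers (r = 1/32) and first cousins through their fathers (r = 1/8).
r = 1/32 + 1/8 = 5/32 = 0.15625.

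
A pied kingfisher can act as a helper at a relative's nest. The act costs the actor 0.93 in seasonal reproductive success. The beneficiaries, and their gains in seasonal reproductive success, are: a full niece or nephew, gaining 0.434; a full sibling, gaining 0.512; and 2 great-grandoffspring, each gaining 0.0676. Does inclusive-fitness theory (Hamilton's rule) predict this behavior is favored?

Hamilton's rule: the trait is favored when the sum of r·B over every recipient exceeds the actor's cost C.
r to a full niece or nephew = 0.25 (full aunt/uncle↔niece/nephew: two paths of length 3 through the shared grandparent pair: r = 2·(1/2)^3 = 1/4).
r to a full sibling = 1/2 (full sibs share both parents — two paths of length 2: r = 2·(1/2)^2 = 1/2).
r to a great-grandoffspring = 0.125 (three parent–offspring links: r = (1/2)^3 = 1/8).
Summing one r·B term per recipient: 1·0.25·0.434 + 1·0.5·0.512 + 2·0.125·0.0676 = 0.3814.
0.3814 < 0.93: the indirect benefit is less than the cost.

No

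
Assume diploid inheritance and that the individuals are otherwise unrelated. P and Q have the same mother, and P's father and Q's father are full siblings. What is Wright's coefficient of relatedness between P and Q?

0.375

Independent pedigree routes through distinct common ancestors add.
P and Q are related in two ways: half-sibs through their shared mother (r = 1/4) and first cousins through their fathers (r = 1/8).
r = 1/4 + 1/8 = 0.375.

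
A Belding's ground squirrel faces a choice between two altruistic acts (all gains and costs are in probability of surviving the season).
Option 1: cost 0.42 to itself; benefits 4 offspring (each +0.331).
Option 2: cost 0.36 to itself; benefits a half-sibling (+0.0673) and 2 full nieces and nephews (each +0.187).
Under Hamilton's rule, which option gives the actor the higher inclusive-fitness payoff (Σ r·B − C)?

Option 1: r to an offspring = 0.5.
Option 1: Σ r·B − C = (4·0.5·0.331) − 0.42 = 0.242.
Option 2: r to a half-sibling = 0.25.
Option 2: r to a full niece or nephew = 0.25.
Option 2: Σ r·B − C = (1·0.25·0.0673 + 2·0.25·0.187) − 0.36 = -0.249675.
Option 1 has the higher net inclusive-fitness payoff.

Option 1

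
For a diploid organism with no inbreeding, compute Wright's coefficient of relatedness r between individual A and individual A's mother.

0.5

Each parent–offspring link contributes a factor of 1/2, and independent paths through distinct common ancestors add.
One parent–offspring link: r = (1/2)^1 = 1/2.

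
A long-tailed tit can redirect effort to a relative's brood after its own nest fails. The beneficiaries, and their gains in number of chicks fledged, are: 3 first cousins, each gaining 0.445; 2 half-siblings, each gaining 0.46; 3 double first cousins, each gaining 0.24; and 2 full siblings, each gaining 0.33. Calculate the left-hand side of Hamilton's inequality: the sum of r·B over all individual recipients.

r to a first cousin = 1/8 (first cousins share one grandparent pair — two paths of length 4: r = 2·(1/2)^4 = 1/8).
r to a half-sibling = 0.25 (half-sibs share one parent — one path of length 2: r = (1/2)^2 = 1/4).
r to a double first cousin = 1/4 (double first cousins share both grandparent pairs — four paths of length 4: r = 4·(1/2)^4 = 1/4).
r to a full sibling = 1/2 (full sibs share both parents — two paths of length 2: r = 2·(1/2)^2 = 1/2).
Summing one r·B term per recipient: 3·0.125·0.445 + 2·0.25·0.46 + 3·0.25·0.24 + 2·0.5·0.33 = 0.906875.

0.906875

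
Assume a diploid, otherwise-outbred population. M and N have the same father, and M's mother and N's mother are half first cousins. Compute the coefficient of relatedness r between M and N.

0.265625

Wright's path rule: contributions from independent ancestry routes add.
M and N are related in two ways: half-sibs through their shared father (r = 1/4) and half second cousins through their mothers (r = 1/64).
r = 1/4 + 1/64 = 0.265625.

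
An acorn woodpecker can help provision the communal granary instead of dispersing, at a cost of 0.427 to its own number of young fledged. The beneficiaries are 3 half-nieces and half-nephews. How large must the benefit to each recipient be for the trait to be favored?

1.1387

r to a half-niece or half-nephew = 1/8 (half-aunt/uncle↔niece/nephew: one path of length 3: r = (1/2)^3 = 1/8).
Hamilton's rule with n recipients of equal r: n·r·B > C, so B > C/(n·r) = 0.427/(3·0.125) = 1.1387.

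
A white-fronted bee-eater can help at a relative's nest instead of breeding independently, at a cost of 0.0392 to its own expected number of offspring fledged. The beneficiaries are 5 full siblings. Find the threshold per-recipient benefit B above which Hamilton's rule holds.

0.0157

r to a full sibling = 0.5 (full sibs share both parents — two paths of length 2: r = 2·(1/2)^2 = 1/2).
Hamilton's rule with n recipients of equal r: n·r·B > C, so B > C/(n·r) = 0.0392/(5·0.5) = 0.0157.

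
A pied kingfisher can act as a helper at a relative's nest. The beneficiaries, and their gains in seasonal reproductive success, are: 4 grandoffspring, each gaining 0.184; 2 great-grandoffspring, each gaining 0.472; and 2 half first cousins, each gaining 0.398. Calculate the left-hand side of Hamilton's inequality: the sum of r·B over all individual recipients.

r to a grandoffspring = 0.25 (two parent–offspring links: r = (1/2)^2 = 1/4).
r to a great-grandoffspring = 1/8 (three parent–offspring links: r = (1/2)^3 = 1/8).
r to a half first cousin = 0.0625 (half first cousins share one grandparent — one path of length 4: r = (1/2)^4 = 1/16).
Summing one r·B term per recipient: 4·0.25·0.184 + 2·0.125·0.472 + 2·0.0625·0.398 = 0.35175.

0.35175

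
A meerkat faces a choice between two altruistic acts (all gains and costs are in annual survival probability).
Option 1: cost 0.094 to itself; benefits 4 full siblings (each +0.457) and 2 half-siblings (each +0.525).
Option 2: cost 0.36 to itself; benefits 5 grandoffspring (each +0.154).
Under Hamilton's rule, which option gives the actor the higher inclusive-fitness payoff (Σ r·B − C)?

Option 1: r to a full sibling = 0.5.
Option 1: r to a half-sibling = 0.25.
Option 1: Σ r·B − C = (4·0.5·0.457 + 2·0.25·0.525) − 0.094 = 1.0825.
Option 2: r to a grandoffspring = 0.25.
Option 2: Σ r·B − C = (5·0.25·0.154) − 0.36 = -0.1675.
Option 1 has the higher net inclusive-fitness payoff.

Option 1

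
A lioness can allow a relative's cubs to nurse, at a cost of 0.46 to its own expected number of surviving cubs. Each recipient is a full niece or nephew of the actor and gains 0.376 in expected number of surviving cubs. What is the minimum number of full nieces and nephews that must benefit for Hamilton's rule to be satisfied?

5

r to a full niece or nephew = 1/4 (full aunt/uncle↔niece/nephew: two paths of length 3 through the shared grandparent pair: r = 2·(1/2)^3 = 1/4).
Hamilton's rule: n·r·B > C  ⇒  n > C/(r·B) = 0.46/(0.25·0.376) = 4.894.
The smallest integer exceeding 4.894 is 5.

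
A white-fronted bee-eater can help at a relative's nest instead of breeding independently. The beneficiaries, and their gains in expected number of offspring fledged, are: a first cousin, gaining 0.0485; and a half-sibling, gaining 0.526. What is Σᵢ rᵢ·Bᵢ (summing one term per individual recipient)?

r to a first cousin = 0.125 (first cousins share one grandparent pair — two paths of length 4: r = 2·(1/2)^4 = 1/8).
r to a half-sibling = 0.25 (half-sibs share one parent — one path of length 2: r = (1/2)^2 = 1/4).
Summing one r·B term per recipient: 1·0.125·0.0485 + 1·0.25·0.526 = 0.1375625.

0.1375625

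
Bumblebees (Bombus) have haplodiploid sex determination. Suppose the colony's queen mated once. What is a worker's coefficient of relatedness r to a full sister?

Haplodiploid full sisters inherit their father's entire haploid genome identically (contributing 1/2) and on average half of their mother's contribution (1/2 · 1/2 = 1/4); r = 1/2 + 1/4 = 3/4.

0.75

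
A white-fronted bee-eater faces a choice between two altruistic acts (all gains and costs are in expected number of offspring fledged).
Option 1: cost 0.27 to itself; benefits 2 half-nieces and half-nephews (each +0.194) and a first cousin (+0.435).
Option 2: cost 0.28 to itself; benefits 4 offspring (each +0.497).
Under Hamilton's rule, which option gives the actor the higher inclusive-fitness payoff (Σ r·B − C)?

Option 2

Option 1: r to a half-niece or half-nephew = 0.125.
Option 1: r to a first cousin = 0.125.
Option 1: Σ r·B − C = (2·0.125·0.194 + 1·0.125·0.435) − 0.27 = -0.167125.
Option 2: r to an offspring = 0.5.
Option 2: Σ r·B − C = (4·0.5·0.497) − 0.28 = 0.714.
Option 2 has the higher net inclusive-fitness payoff.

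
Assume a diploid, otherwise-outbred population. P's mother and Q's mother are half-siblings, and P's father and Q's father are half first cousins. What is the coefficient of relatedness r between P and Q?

With two independent routes of shared ancestry, r is the sum of the two contributions.
P and Q are related in two ways: half first cousins through their mothers (r = 1/16) and half second cousins through their fathers (r = 1/64).
r = 1/16 + 1/64 = 0.078125.

0.078125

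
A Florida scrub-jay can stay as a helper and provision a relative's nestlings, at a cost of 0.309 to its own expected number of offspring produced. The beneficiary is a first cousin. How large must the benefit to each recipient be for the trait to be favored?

r to a first cousin = 1/8 (first cousins share one grandparent pair — two paths of length 4: r = 2·(1/2)^4 = 1/8).
Hamilton's rule with n recipients of equal r: n·r·B > C, so B > C/(n·r) = 0.309/(1·0.125) = 2.472.

2.472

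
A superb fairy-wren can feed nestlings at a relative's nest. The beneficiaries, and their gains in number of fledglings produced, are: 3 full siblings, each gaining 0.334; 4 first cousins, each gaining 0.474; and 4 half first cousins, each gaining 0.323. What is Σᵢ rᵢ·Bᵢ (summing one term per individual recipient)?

0.81875

r to a full sibling = 1/2 (full sibs share both parents — two paths of length 2: r = 2·(1/2)^2 = 1/2).
r to a first cousin = 0.125 (first cousins share one grandparent pair — two paths of length 4: r = 2·(1/2)^4 = 1/8).
r to a half first cousin = 1/16 (half first cousins share one grandparent — one path of length 4: r = (1/2)^4 = 1/16).
Summing one r·B term per recipient: 3·0.5·0.334 + 4·0.125·0.474 + 4·0.0625·0.323 = 0.81875.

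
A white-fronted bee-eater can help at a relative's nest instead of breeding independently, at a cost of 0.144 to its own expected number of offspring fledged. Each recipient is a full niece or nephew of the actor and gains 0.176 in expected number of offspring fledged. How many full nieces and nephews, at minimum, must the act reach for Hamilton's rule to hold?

4

r to a full niece or nephew = 1/4 (full aunt/uncle↔niece/nephew: two paths of length 3 through the shared grandparent pair: r = 2·(1/2)^3 = 1/4).
Hamilton's rule: n·r·B > C  ⇒  n > C/(r·B) = 0.144/(0.25·0.176) = 3.273.
The smallest integer exceeding 3.273 is 4.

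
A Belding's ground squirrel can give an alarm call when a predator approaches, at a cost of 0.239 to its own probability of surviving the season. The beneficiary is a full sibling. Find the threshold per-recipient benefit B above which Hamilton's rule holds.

r to a full sibling = 1/2 (full sibs share both parents — two paths of length 2: r = 2·(1/2)^2 = 1/2).
Hamilton's rule with n recipients of equal r: n·r·B > C, so B > C/(n·r) = 0.239/(1·0.5) = 0.478.

0.478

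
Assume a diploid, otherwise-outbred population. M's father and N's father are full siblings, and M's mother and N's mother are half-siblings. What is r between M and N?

With two independent routes of shared ancestry, r is the sum of the two contributions.
M and N are related in two ways: first cousins through their fathers (r = 1/8) and half first cousins through their mothers (r = 1/16).
r = 1/8 + 1/16 = 3/16 = 0.1875.

0.1875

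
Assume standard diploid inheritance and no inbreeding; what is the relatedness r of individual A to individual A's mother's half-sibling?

0.125

Each parent–offspring link contributes a factor of 1/2, and independent paths through distinct common ancestors add.
Half-aunt/uncle↔niece/nephew: one path of length 3: r = (1/2)^3 = 1/8.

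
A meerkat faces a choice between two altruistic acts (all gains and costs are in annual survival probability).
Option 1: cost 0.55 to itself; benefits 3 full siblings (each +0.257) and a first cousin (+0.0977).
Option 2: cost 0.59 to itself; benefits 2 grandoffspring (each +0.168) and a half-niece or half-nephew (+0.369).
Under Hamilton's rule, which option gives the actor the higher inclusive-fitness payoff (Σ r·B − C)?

Option 1

Option 1: r to a full sibling = 0.5.
Option 1: r to a first cousin = 0.125.
Option 1: Σ r·B − C = (3·0.5·0.257 + 1·0.125·0.0977) − 0.55 = -0.1522875.
Option 2: r to a grandoffspring = 0.25.
Option 2: r to a half-niece or half-nephew = 0.125.
Option 2: Σ r·B − C = (2·0.25·0.168 + 1·0.125·0.369) − 0.59 = -0.459875.
Option 1 has the higher net inclusive-fitness payoff.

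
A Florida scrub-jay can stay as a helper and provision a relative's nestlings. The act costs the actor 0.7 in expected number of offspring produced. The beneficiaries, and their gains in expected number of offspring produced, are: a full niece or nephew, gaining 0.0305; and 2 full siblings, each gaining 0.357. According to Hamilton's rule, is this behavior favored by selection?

Hamilton's rule: the trait is favored when the sum of r·B over every recipient exceeds the actor's cost C.
r to a full niece or nephew = 1/4 (full aunt/uncle↔niece/nephew: two paths of length 3 through the shared grandparent pair: r = 2·(1/2)^3 = 1/4).
r to a full sibling = 0.5 (full sibs share both parents — two paths of length 2: r = 2·(1/2)^2 = 1/2).
Summing one r·B term per recipient: 1·0.25·0.0305 + 2·0.5·0.357 = 0.364625.
0.364625 < 0.7: the indirect benefit is less than the cost.

No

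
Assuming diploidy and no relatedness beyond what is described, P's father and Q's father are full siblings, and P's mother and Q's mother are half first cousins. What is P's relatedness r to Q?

0.140625

Independent pedigree routes through distinct common ancestors add.
P and Q are related in two ways: first cousins through their fathers (r = 1/8) and half second cousins through their mothers (r = 1/64).
r = 1/8 + 1/64 = 0.140625.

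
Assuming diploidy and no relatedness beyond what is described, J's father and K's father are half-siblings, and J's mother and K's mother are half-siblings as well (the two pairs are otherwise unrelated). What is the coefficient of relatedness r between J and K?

With two independent routes of shared ancestry, r is the sum of the two contributions.
J and K are related in two ways: half first cousins through their fathers (r = 1/16) and half first cousins through their mothers (r = 1/16).
r = 1/16 + 1/16 = 1/8 = 0.125.

0.125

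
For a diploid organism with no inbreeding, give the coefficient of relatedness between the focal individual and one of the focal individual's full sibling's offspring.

0.25

Each parent–offspring link contributes a factor of 1/2, and independent paths through distinct common ancestors add.
Full aunt/uncle↔niece/nephew: two paths of length 3 through the shared grandparent pair: r = 2·(1/2)^3 = 1/4.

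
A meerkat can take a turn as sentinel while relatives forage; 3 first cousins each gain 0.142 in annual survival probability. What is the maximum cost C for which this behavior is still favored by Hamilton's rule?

0.05325

r to a first cousin = 1/8 (first cousins share one grandparent pair — two paths of length 4: r = 2·(1/2)^4 = 1/8).
Hamilton's rule: n·r·B > C, so the trait is favored while C < n·r·B = 3·0.125·0.142 = 0.05325.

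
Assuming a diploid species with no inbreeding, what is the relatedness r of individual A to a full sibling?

0.5

Full sibs share both parents — two paths of length 2: r = 2·(1/2)^2 = 1/2.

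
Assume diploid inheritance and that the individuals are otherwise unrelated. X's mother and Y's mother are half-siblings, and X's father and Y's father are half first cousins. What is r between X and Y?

0.078125

Independent pedigree routes through distinct common ancestors add.
X and Y are related in two ways: half first cousins through their mothers (r = 1/16) and half second cousins through their fathers (r = 1/64).
r = 1/16 + 1/64 = 5/64 = 0.078125.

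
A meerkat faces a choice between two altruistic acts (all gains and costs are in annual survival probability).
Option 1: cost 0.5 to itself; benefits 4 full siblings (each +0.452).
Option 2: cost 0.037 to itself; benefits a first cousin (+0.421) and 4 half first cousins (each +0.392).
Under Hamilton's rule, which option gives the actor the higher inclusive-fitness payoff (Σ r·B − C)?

Option 1: r to a full sibling = 0.5.
Option 1: Σ r·B − C = (4·0.5·0.452) − 0.5 = 0.404.
Option 2: r to a first cousin = 0.125.
Option 2: r to a half first cousin = 0.0625.
Option 2: Σ r·B − C = (1·0.125·0.421 + 4·0.0625·0.392) − 0.037 = 0.113625.
Option 1 has the higher net inclusive-fitness payoff.

Option 1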